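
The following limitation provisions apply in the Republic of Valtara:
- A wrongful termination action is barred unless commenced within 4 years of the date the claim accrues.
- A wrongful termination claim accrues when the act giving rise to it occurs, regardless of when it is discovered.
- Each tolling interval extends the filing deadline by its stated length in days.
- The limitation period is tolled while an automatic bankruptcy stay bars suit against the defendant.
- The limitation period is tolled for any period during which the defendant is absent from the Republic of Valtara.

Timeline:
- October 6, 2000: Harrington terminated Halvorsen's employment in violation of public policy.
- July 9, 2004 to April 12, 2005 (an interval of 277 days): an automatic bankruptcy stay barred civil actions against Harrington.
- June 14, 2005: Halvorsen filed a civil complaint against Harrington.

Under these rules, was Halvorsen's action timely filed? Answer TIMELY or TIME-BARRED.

TIMELY

The limitation period began to run on October 6, 2000.
The untolled deadline — 4 years after October 6, 2000 — is October 6, 2004.
The period was tolled for 277 days by the automatic bankruptcy stay (July 9, 2004 to April 12, 2005), pushing the deadline to July 10, 2005.
The June 14, 2005 filing precedes the July 10, 2005 deadline; the claim is timely.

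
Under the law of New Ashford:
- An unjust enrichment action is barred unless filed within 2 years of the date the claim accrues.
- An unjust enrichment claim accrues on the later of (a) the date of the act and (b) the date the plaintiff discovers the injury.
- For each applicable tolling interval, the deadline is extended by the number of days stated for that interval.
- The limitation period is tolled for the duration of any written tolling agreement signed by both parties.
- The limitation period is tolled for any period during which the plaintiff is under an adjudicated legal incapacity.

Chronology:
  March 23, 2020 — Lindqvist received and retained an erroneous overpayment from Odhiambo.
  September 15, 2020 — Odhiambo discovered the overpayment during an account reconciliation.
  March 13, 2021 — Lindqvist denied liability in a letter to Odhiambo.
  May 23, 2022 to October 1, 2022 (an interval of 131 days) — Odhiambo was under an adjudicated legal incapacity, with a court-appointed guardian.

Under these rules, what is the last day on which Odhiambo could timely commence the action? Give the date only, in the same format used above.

January 24, 2023

Taking the later of the act (March 23, 2020) and discovery (September 15, 2020), the claim accrued on September 15, 2020.
Adding the 2 years base period to September 15, 2020 gives a deadline of September 15, 2022, before any tolling.
Because the plaintiff's legal incapacity ran from May 23, 2022 to October 1, 2022, the deadline is extended by 131 days to January 24, 2023.
The other events in the timeline have no effect on the limitation period under the stated rules.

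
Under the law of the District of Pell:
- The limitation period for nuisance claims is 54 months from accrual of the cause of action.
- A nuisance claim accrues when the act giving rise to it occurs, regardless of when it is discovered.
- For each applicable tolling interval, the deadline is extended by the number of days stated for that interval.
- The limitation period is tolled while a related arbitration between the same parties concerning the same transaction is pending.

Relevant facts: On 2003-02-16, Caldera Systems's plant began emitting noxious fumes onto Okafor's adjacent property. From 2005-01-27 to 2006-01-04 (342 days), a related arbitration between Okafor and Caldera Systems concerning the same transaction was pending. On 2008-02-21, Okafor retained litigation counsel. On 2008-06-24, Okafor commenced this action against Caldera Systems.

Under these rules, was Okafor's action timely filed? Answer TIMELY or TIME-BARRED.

TIMELY

The cause of action accrued on 2003-02-16, the date of the act.
Adding the 54 months base period to 2003-02-16 gives a deadline of 2007-08-16, before any tolling.
Because the pending related arbitration ran from 2005-01-27 to 2006-01-04, the deadline is extended by 342 days to 2008-07-23.
Nothing else in the chronology tolls or restarts the period.
The 2008-06-24 filing precedes the 2008-07-23 deadline; the claim is timely.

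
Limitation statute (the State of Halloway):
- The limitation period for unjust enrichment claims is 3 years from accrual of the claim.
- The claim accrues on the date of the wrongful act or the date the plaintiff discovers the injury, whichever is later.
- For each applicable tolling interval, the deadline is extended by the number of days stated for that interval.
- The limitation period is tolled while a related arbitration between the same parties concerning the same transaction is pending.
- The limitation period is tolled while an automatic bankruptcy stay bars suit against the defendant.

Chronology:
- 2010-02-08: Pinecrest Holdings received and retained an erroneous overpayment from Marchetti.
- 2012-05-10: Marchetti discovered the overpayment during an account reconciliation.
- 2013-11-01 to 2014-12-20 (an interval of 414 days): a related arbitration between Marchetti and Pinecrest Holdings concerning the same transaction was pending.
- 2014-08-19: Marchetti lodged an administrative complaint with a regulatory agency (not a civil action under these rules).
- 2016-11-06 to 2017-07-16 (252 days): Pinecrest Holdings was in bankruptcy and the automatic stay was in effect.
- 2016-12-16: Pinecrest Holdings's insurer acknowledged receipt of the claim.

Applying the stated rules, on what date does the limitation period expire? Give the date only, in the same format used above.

Taking the later of the act (2010-02-08) and discovery (2012-05-10), the claim accrued on 2012-05-10.
Adding the 3 years base period to 2012-05-10 gives a deadline of 2015-05-10, before any tolling.
The period was tolled for 414 days by the pending related arbitration (2013-11-01 to 2014-12-20), pushing the deadline to 2016-06-27.
The automatic bankruptcy stay starting 2016-11-06 came too late — the period had run on 2016-06-27 — and so does not extend the deadline.
None of the other events listed affects the running of the period under the stated rules.

2016-06-27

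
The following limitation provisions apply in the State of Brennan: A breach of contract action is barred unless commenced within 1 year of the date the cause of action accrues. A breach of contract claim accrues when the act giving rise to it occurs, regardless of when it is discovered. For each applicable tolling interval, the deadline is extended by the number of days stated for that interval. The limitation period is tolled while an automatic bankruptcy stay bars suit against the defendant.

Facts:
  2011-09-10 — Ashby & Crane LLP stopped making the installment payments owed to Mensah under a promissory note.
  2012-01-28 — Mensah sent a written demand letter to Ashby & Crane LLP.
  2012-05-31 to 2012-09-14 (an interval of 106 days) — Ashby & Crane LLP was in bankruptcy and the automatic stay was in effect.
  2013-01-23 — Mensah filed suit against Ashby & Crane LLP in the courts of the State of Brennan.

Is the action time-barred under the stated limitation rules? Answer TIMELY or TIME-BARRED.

The claim accrued on 2011-09-10, when the wrongful act occurred.
The untolled deadline — 1 year after 2011-09-10 — is 2012-09-10.
Because the automatic bankruptcy stay ran from 2012-05-31 to 2012-09-14, the deadline is extended by 106 days to 2012-12-25.
Nothing else in the chronology tolls or restarts the period.
Filing on 2013-01-23 missed the 2012-12-25 deadline — the action is time-barred.

TIME-BARRED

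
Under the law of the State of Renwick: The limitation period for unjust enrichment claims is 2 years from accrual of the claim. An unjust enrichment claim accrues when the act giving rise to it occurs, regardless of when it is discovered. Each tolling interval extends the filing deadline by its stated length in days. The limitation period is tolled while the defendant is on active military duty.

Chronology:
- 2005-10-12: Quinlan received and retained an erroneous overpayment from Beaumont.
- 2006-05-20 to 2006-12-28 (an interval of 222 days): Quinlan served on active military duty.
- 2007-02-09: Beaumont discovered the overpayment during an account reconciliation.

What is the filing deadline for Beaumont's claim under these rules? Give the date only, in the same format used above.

The claim accrued on 2005-10-12, when the wrongful act occurred; under the stated occurrence rule the 2007-02-09 discovery does not delay accrual.
The untolled deadline — 2 years after 2005-10-12 — is 2007-10-12.
Because the defendant's active military service ran from 2006-05-20 to 2006-12-28, the deadline is extended by 222 days to 2008-05-21.

2008-05-21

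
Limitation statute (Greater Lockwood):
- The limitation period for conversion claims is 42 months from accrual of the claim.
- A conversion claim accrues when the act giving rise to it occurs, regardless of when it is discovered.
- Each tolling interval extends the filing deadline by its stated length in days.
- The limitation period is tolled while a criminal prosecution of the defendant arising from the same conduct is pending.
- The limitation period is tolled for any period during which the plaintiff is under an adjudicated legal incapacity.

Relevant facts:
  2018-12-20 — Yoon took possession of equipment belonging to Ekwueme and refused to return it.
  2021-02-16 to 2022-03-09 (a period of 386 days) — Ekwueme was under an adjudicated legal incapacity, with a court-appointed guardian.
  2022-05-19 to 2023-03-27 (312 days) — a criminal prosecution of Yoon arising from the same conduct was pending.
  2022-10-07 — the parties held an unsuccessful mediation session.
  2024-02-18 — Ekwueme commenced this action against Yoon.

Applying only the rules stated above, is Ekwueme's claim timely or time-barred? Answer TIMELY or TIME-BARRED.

The limitation period began to run on 2018-12-20.
The untolled deadline — 42 months after 2018-12-20 — is 2022-06-20.
Because the plaintiff's legal incapacity ran from 2021-02-16 to 2022-03-09, the deadline is extended by 386 days to 2023-07-11.
Because the pending criminal prosecution ran from 2022-05-19 to 2023-03-27, the deadline is extended by 312 days to 2024-05-18.
The other events in the timeline have no effect on the limitation period under the stated rules.
Ekwueme filed on 2024-02-18, before the 2024-05-18 deadline, so the action is timely.

TIMELY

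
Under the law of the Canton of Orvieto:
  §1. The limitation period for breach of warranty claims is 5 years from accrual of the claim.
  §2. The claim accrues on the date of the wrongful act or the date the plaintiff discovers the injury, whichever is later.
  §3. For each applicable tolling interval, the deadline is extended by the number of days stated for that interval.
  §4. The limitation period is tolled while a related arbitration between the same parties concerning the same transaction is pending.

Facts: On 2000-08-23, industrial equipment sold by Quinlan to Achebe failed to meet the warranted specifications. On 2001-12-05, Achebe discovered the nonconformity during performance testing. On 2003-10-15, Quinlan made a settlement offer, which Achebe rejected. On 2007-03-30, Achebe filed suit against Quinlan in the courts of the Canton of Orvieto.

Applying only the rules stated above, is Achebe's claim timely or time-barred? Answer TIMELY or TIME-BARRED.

The claim accrued on 2001-12-05 — the later of the 2000-08-23 act and the 2001-12-05 discovery.
5 years from 2001-12-05 is 2006-12-05.
Nothing else in the chronology tolls or restarts the period.
Filing on 2007-03-30 missed the 2006-12-05 deadline — the action is time-barred.

TIME-BARRED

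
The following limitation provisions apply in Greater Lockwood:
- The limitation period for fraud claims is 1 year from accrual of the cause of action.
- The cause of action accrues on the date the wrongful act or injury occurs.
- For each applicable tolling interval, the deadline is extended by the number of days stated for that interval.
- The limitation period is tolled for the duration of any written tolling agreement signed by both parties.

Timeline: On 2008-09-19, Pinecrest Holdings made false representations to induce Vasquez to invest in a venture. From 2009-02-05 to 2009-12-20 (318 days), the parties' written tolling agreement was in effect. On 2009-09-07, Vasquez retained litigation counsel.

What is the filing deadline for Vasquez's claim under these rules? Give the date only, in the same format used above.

The claim accrued on 2008-09-19, when the wrongful act occurred.
Adding the 1 year base period to 2008-09-19 gives a deadline of 2009-09-19, before any tolling.
Because the written tolling agreement ran from 2009-02-05 to 2009-12-20, the deadline is extended by 318 days to 2010-08-03.
Nothing else in the chronology tolls or restarts the period.

2010-08-03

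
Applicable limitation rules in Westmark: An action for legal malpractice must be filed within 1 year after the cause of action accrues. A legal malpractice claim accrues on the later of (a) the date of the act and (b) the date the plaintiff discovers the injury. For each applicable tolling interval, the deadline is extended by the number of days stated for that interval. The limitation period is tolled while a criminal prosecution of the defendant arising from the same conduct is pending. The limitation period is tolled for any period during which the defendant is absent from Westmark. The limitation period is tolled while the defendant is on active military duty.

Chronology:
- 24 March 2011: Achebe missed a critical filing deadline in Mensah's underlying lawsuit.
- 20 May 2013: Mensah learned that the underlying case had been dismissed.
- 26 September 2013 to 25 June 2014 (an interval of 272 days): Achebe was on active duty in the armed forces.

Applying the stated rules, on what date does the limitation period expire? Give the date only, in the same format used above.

The claim accrued on 20 May 2013 — the later of the 24 March 2011 act and the 20 May 2013 discovery.
Adding the 1 year base period to 20 May 2013 gives a deadline of 20 May 2014, before any tolling.
The defendant's active military service from 26 September 2013 to 25 June 2014 tolled the period for 272 days, extending the deadline to 16 February 2015.

16 February 2015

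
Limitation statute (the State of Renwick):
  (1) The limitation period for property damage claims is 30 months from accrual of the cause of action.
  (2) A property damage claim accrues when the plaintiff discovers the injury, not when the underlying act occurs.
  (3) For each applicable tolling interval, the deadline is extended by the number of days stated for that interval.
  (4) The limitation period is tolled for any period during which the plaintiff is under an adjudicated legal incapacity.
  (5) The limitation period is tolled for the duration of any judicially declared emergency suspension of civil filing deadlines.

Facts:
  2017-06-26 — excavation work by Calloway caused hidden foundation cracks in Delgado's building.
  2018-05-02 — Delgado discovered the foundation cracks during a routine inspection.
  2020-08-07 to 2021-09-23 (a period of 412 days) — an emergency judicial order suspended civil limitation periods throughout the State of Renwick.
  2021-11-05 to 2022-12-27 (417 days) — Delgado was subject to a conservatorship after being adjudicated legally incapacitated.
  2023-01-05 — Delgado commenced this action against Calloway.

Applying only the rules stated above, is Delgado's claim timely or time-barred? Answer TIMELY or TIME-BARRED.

Accrual is tied to discovery, so the period began on 2018-05-02 rather than on 2017-06-26 when the act occurred.
The untolled deadline — 30 months after 2018-05-02 — is 2020-11-02.
The period was tolled for 412 days by the emergency suspension of filing deadlines (2020-08-07 to 2021-09-23), pushing the deadline to 2021-12-19.
Because the plaintiff's legal incapacity ran from 2021-11-05 to 2022-12-27, the deadline is extended by 417 days to 2023-02-09.
Delgado filed on 2023-01-05, before the 2023-02-09 deadline, so the action is timely.

TIMELY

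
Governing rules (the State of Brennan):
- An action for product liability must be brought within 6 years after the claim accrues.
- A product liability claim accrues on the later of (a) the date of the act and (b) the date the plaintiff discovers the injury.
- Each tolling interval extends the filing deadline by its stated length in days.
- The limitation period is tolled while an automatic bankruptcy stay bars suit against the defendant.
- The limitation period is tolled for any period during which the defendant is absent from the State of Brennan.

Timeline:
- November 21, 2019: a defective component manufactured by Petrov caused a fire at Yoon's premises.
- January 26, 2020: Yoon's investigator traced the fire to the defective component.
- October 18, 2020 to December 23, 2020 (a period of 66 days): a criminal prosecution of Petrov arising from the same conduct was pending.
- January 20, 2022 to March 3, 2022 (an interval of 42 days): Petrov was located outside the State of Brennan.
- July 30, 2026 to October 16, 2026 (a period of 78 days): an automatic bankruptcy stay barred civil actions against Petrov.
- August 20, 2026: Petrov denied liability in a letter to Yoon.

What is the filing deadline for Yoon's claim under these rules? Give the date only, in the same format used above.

March 9, 2026

Taking the later of the act (November 21, 2019) and discovery (January 26, 2020), the claim accrued on January 26, 2020.
The untolled deadline — 6 years after January 26, 2020 — is January 26, 2026.
Because the defendant's absence from the jurisdiction ran from January 20, 2022 to March 3, 2022, the deadline is extended by 42 days to March 9, 2026.
The automatic bankruptcy stay from July 30, 2026 to October 16, 2026 began after the period had already run on March 9, 2026, so it has no tolling effect.
No stated provision tolls the period for a criminal prosecution, so the interval from October 18, 2020 to December 23, 2020 has no effect on the deadline.
None of the other events listed affects the running of the period under the stated rules.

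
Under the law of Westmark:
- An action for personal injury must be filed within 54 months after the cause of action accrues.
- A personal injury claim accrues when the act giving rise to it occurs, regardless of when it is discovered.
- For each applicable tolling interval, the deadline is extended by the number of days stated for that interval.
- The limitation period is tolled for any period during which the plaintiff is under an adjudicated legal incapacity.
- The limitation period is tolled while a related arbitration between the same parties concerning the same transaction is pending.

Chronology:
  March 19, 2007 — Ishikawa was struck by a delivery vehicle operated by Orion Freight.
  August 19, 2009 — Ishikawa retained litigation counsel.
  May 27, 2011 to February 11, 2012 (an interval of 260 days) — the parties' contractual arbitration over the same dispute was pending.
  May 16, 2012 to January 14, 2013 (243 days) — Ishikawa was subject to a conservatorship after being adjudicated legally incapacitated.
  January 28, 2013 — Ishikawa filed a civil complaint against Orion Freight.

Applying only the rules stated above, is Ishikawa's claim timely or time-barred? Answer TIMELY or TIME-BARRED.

TIMELY

The claim accrued on March 19, 2007, when the wrongful act occurred.
The untolled deadline — 54 months after March 19, 2007 — is September 19, 2011.
The period was tolled for 260 days by the pending related arbitration (May 27, 2011 to February 11, 2012), pushing the deadline to June 5, 2012.
The plaintiff's legal incapacity from May 16, 2012 to January 14, 2013 tolled the period for 243 days, extending the deadline to February 3, 2013.
The other events in the timeline have no effect on the limitation period under the stated rules.
Ishikawa filed on January 28, 2013, before the February 3, 2013 deadline, so the action is timely.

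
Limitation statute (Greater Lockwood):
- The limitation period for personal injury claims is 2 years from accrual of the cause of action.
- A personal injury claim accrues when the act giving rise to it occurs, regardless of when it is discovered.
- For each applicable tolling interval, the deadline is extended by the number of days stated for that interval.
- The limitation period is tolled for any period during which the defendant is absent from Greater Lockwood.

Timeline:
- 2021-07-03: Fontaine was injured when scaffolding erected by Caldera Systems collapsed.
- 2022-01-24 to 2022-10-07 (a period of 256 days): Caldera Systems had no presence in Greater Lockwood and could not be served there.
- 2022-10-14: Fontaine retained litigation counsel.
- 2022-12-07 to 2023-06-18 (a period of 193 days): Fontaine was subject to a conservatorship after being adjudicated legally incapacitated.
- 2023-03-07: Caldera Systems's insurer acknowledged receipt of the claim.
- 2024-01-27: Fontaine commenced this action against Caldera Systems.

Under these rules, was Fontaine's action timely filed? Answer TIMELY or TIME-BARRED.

The cause of action accrued on 2021-07-03, the date of the act.
The untolled deadline — 2 years after 2021-07-03 — is 2023-07-03.
Because the defendant's absence from the jurisdiction ran from 2022-01-24 to 2022-10-07, the deadline is extended by 256 days to 2024-03-15.
Although the plaintiff's incapacity ran from 2022-12-07 to 2023-06-18, the stated rules do not make that a tolling event, so it is disregarded.
None of the other events listed affects the running of the period under the stated rules.
Fontaine filed on 2024-01-27, before the 2024-03-15 deadline, so the action is timely.

TIMELY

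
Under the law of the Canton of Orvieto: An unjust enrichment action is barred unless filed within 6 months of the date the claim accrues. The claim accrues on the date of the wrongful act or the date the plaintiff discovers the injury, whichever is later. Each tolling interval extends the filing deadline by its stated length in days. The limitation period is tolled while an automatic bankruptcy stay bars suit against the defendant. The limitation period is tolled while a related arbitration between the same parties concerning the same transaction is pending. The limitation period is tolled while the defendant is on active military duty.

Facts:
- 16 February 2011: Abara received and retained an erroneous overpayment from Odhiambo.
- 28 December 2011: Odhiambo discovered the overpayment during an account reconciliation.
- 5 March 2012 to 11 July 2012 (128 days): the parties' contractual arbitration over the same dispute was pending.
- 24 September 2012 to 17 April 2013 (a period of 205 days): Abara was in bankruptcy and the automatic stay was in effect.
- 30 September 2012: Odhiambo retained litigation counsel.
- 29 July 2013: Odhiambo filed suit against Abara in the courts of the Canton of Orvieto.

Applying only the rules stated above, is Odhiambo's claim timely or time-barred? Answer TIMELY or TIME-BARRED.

Taking the later of the act (16 February 2011) and discovery (28 December 2011), the claim accrued on 28 December 2011.
The untolled deadline — 6 months after 28 December 2011 — is 28 June 2012.
Because the pending related arbitration ran from 5 March 2012 to 11 July 2012, the deadline is extended by 128 days to 3 November 2012.
The automatic bankruptcy stay from 24 September 2012 to 17 April 2013 tolled the period for 205 days, extending the deadline to 27 May 2013.
None of the other events listed affects the running of the period under the stated rules.
Filing on 29 July 2013 missed the 27 May 2013 deadline — the action is time-barred.

TIME-BARRED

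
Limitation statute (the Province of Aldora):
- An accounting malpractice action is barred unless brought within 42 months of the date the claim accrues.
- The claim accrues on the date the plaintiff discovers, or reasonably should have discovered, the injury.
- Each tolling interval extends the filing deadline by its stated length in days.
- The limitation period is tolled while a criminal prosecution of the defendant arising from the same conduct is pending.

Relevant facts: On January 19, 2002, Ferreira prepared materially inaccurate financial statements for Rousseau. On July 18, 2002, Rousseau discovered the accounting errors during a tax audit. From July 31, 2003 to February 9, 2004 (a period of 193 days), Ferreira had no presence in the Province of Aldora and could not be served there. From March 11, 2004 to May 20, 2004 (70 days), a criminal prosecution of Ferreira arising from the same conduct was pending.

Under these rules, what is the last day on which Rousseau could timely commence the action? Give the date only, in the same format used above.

March 29, 2006

The claim did not accrue until Rousseau discovered the injury on July 18, 2002; the January 19, 2002 act date does not start the clock under the stated rule.
42 months from July 18, 2002 is January 18, 2006.
The period was tolled for 70 days by the pending criminal prosecution (March 11, 2004 to May 20, 2004), pushing the deadline to March 29, 2006.
No stated provision tolls the period for the defendant's absence, so the interval from July 31, 2003 to February 9, 2004 has no effect on the deadline.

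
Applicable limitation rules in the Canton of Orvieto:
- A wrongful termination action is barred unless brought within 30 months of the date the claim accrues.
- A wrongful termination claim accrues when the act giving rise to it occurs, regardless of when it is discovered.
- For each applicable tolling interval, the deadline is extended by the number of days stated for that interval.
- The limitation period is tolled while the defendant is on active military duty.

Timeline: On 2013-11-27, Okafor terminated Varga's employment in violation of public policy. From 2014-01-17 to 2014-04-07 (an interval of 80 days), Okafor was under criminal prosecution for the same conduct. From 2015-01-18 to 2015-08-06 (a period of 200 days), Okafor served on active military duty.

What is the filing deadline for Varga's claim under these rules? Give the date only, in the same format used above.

2016-12-13

The limitation period began to run on 2013-11-27.
30 months from 2013-11-27 is 2016-05-27.
The period was tolled for 200 days by the defendant's active military service (2015-01-18 to 2015-08-06), pushing the deadline to 2016-12-13.
The pending criminal prosecution from 2014-01-17 to 2014-04-07 does not toll the period, because no stated rule makes a criminal prosecution a tolling event.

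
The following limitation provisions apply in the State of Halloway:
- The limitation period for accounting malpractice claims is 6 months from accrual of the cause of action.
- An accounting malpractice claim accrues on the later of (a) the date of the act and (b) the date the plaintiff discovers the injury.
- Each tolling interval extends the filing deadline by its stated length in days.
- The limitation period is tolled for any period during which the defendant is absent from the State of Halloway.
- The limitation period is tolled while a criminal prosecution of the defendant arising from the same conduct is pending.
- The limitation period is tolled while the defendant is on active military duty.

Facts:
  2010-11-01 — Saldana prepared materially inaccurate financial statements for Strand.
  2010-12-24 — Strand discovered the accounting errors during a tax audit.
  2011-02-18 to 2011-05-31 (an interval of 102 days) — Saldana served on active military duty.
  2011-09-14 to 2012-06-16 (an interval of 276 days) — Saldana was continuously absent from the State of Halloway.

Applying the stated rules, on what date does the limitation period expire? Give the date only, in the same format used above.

2012-07-06

Because discovery on 2010-12-24 post-dates the 2010-11-01 act, accrual under the later-of rule falls on 2010-12-24.
Adding the 6 months base period to 2010-12-24 gives a deadline of 2011-06-24, before any tolling.
The period was tolled for 102 days by the defendant's active military service (2011-02-18 to 2011-05-31), pushing the deadline to 2011-10-04.
Because the defendant's absence from the jurisdiction ran from 2011-09-14 to 2012-06-16, the deadline is extended by 276 days to 2012-07-06.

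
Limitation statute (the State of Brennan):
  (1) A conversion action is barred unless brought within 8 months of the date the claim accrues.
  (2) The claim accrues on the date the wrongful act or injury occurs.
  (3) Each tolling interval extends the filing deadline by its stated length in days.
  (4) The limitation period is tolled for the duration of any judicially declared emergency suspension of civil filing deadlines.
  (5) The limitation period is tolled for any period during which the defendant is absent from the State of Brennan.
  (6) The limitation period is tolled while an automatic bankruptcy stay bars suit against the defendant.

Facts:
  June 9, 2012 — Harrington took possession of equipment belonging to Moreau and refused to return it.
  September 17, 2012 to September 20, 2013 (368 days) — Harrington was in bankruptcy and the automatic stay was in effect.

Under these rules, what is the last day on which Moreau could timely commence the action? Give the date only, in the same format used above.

The claim accrued on June 9, 2012, the date of the act.
The untolled deadline — 8 months after June 9, 2012 — is February 9, 2013.
The period was tolled for 368 days by the automatic bankruptcy stay (September 17, 2012 to September 20, 2013), pushing the deadline to February 12, 2014.

February 12, 2014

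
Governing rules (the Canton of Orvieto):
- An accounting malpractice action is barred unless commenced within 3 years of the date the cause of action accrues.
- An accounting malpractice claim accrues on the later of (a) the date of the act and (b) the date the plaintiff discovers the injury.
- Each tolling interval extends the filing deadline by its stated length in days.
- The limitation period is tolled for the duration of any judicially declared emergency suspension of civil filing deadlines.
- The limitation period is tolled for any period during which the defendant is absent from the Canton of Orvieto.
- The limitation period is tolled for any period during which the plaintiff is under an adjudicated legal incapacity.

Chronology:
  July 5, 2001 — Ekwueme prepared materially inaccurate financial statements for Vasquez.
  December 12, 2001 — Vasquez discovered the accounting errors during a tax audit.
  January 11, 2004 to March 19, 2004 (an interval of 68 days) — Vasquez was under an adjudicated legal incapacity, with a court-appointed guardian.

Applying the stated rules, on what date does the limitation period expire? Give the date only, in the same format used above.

Because discovery on December 12, 2001 post-dates the July 5, 2001 act, accrual under the later-of rule falls on December 12, 2001.
The untolled deadline — 3 years after December 12, 2001 — is December 12, 2004.
The plaintiff's legal incapacity from January 11, 2004 to March 19, 2004 tolled the period for 68 days, extending the deadline to February 18, 2005.

February 18, 2005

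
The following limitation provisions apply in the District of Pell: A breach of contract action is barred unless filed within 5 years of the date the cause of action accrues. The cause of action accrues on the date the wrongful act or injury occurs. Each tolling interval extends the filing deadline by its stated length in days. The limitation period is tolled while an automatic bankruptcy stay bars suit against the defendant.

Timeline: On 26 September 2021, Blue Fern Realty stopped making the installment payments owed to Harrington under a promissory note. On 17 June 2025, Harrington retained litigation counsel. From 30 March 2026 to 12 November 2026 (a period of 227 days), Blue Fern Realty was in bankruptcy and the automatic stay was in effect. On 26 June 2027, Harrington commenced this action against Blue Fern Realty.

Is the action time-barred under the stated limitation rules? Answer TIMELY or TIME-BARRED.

TIME-BARRED

The claim accrued on 26 September 2021, when the wrongful act occurred.
Adding the 5 years base period to 26 September 2021 gives a deadline of 26 September 2026, before any tolling.
Because the automatic bankruptcy stay ran from 30 March 2026 to 12 November 2026, the deadline is extended by 227 days to 11 May 2027.
The other events in the timeline have no effect on the limitation period under the stated rules.
Harrington filed on 26 June 2027, after the 11 May 2027 deadline, so the action is time-barred.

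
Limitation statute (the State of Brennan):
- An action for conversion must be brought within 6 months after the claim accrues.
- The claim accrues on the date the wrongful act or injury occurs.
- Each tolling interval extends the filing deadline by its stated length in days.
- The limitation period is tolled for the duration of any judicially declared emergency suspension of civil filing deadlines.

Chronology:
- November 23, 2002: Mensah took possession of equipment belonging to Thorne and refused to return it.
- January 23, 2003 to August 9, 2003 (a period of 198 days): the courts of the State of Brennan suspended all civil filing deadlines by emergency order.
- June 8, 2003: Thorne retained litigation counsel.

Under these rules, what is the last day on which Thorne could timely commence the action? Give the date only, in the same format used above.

December 7, 2003

The claim accrued on November 23, 2002, when the wrongful act occurred.
6 months from November 23, 2002 is May 23, 2003.
Because the emergency suspension of filing deadlines ran from January 23, 2003 to August 9, 2003, the deadline is extended by 198 days to December 7, 2003.
None of the other events listed affects the running of the period under the stated rules.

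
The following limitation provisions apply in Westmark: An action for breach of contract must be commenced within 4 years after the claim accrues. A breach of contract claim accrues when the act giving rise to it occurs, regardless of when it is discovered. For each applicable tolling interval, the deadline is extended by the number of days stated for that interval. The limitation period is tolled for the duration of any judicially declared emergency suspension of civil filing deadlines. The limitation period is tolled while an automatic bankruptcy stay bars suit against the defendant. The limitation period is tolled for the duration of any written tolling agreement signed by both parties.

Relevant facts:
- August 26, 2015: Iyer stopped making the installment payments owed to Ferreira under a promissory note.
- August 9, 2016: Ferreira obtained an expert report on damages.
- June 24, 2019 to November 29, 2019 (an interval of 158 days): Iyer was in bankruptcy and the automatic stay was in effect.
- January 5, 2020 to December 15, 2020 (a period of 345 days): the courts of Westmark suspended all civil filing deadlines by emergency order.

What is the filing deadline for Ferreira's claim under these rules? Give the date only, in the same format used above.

The claim accrued on August 26, 2015, when the wrongful act occurred.
The untolled deadline — 4 years after August 26, 2015 — is August 26, 2019.
The period was tolled for 158 days by the automatic bankruptcy stay (June 24, 2019 to November 29, 2019), pushing the deadline to January 31, 2020.
Because the emergency suspension of filing deadlines ran from January 5, 2020 to December 15, 2020, the deadline is extended by 345 days to January 10, 2021.
The other events in the timeline have no effect on the limitation period under the stated rules.

January 10, 2021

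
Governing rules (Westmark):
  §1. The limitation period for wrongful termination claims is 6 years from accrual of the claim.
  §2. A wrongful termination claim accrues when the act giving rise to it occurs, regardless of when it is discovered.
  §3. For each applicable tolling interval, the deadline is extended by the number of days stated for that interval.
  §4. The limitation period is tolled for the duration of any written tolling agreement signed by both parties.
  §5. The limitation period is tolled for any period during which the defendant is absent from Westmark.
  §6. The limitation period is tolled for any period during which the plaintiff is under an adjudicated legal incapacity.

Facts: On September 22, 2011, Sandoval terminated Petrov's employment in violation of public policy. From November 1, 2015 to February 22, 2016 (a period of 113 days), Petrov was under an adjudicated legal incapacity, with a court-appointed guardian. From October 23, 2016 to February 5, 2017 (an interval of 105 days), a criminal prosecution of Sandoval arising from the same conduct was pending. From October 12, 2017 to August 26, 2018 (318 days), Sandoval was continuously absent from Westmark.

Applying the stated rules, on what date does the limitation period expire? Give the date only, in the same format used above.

November 27, 2018

The limitation period began to run on September 22, 2011.
The untolled deadline — 6 years after September 22, 2011 — is September 22, 2017.
Because the plaintiff's legal incapacity ran from November 1, 2015 to February 22, 2016, the deadline is extended by 113 days to January 13, 2018.
The period was tolled for 318 days by the defendant's absence from the jurisdiction (October 12, 2017 to August 26, 2018), pushing the deadline to November 27, 2018.
The pending criminal prosecution from October 23, 2016 to February 5, 2017 does not toll the period, because no stated rule makes a criminal prosecution a tolling event.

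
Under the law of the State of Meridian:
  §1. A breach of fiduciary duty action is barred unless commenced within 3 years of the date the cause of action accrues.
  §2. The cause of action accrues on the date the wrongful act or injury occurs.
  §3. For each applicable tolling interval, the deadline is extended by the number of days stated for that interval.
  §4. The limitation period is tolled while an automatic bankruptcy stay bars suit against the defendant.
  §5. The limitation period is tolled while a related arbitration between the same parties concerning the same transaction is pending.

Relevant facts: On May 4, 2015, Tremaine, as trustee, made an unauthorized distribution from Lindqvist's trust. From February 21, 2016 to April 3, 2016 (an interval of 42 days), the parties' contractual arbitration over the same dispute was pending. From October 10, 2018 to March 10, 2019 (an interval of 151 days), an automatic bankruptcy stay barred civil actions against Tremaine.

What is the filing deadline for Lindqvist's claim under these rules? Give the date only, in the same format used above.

The claim accrued on May 4, 2015, when the wrongful act occurred.
3 years from May 4, 2015 is May 4, 2018.
The period was tolled for 42 days by the pending related arbitration (February 21, 2016 to April 3, 2016), pushing the deadline to June 15, 2018.
By the time the automatic bankruptcy stay began on October 10, 2018, the limitation period had already expired on June 15, 2018; that interval cannot revive it.

June 15, 2018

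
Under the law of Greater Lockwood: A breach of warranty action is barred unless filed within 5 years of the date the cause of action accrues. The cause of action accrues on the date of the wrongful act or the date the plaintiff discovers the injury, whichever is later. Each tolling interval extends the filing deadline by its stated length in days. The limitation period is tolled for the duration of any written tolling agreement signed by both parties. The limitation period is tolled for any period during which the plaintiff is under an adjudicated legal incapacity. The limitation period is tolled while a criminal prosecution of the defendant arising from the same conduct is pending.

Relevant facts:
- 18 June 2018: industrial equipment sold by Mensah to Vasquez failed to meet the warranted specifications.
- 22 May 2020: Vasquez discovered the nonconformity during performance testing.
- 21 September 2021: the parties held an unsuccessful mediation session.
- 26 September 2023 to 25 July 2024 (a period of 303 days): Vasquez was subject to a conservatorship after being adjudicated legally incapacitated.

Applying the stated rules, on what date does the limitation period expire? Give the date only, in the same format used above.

Because discovery on 22 May 2020 post-dates the 18 June 2018 act, accrual under the later-of rule falls on 22 May 2020.
The untolled deadline — 5 years after 22 May 2020 — is 22 May 2025.
The period was tolled for 303 days by the plaintiff's legal incapacity (26 September 2023 to 25 July 2024), pushing the deadline to 21 March 2026.
The other events in the timeline have no effect on the limitation period under the stated rules.

21 March 2026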